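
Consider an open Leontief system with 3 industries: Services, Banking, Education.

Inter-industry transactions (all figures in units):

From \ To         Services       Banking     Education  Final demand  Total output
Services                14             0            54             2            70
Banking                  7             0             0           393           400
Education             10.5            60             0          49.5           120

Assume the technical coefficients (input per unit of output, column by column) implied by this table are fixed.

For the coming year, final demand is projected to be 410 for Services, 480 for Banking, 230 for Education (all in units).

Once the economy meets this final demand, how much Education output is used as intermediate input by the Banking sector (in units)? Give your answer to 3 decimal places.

z_32 = 83.283

Technical coefficients a_ij = z_ij / X_j:
  a_11 = 14/70 = 0.20, a_21 = 7/70 = 0.10, a_31 = 10.5/70 = 0.15
  a_12 = 0/400 = 0.00, a_22 = 0/400 = 0.00, a_32 = 60/400 = 0.15
  a_13 = 54/120 = 0.45, a_23 = 0/120 = 0.00, a_33 = 0/120 = 0.00
I − A =
  [   0.80     0.00    -0.45]
  [  -0.10     1.00     0.00]
  [  -0.15    -0.15     1.00]
Cofactors of I−A, C_ij = (−1)^(i+j)·(minor ij) (rows/columns in the sector order above):
  C_11 = (1.00)(1.00) − (0.00)(-0.15) = 1.0000
  C_12 = −[(-0.10)(1.00) − (0.00)(-0.15)] = 0.1000
  C_13 = (-0.10)(-0.15) − (1.00)(-0.15) = 0.1650
  C_21 = −[(0.00)(1.00) − (-0.45)(-0.15)] = 0.0675
  C_22 = (0.80)(1.00) − (-0.45)(-0.15) = 0.7325
  C_23 = −[(0.80)(-0.15) − (0.00)(-0.15)] = 0.1200
  C_31 = (0.00)(0.00) − (-0.45)(1.00) = 0.4500
  C_32 = −[(0.80)(0.00) − (-0.45)(-0.10)] = 0.0450
  C_33 = (0.80)(1.00) − (0.00)(-0.10) = 0.8000
det(I−A) = Σ_j (I−A)_1j·C_1j = (0.80)(1.0000) + (0.00)(0.1000) + (-0.45)(0.1650) = 0.72575
adj(I−A) = Cᵀ =
  [ 1.0000   0.0675   0.4500]
  [ 0.1000   0.7325   0.0450]
  [ 0.1650   0.1200   0.8000]
(I − A)⁻¹ = adj(I−A) / det(I−A) ≈
  [   1.3779     0.0930     0.6200]
  [   0.1378     1.0093     0.0620]
  [   0.2274     0.1653     1.1023]
First solve x = (I − A)⁻¹ d = adj(I−A)·d / det(I−A); in particular x_2 = (0.1000·410 + 0.7325·480 + 0.0450·230) / 0.72575 = 402.95 / 0.72575 ≈ 555.21874.
Intermediate flow from 3 to 2: z_32 = a_32 · x_2 = 0.15 × 402.95 / 0.72575 = 60.4425 / 0.72575 ≈ 83.283.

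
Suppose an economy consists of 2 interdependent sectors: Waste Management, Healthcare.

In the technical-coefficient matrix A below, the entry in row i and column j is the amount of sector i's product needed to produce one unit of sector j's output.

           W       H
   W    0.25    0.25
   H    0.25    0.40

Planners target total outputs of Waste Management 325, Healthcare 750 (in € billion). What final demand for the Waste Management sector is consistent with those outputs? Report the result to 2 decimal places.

I − A =
  [   0.75    -0.25]
  [  -0.25     0.60]
d = (I − A) x:
  d_W = (+0.75)·325 + (-0.25)·750 = 56.25
  d_H = (-0.25)·325 + (+0.60)·750 = 368.75

d_W = 56.25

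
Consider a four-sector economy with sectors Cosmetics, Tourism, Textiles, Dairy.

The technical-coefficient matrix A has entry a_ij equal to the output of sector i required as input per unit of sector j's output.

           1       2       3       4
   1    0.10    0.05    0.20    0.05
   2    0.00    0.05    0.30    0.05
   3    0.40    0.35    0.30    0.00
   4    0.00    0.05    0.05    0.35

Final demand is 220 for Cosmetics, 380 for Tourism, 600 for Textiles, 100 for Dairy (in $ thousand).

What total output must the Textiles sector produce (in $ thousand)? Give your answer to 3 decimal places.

x_3 = 1746.139

I − A =
  [   0.90    -0.05    -0.20    -0.05]
  [   0.00     0.95    -0.30    -0.05]
  [  -0.40    -0.35     0.70     0.00]
  [   0.00    -0.05    -0.05     0.65]
Compute the cofactors C_ij = (−1)^(i+j)·(3×3 minor ij) of I−A; the adjugate is their transpose:
adj(I−A) = Cᵀ =
  [ 0.361375   0.070875   0.136000   0.033250]
  [ 0.079000   0.356500   0.177750   0.033500]
  [ 0.246000   0.218750   0.553500   0.035750]
  [ 0.025000   0.044250   0.056250   0.422000]
det(I−A) = Σ_j (I−A)_1j·C_1j = (0.90)(0.361375) + (-0.05)(0.079000) + (-0.20)(0.246000) + (-0.05)(0.025000) = 0.2708375
(I − A)⁻¹ = adj(I−A) / det(I−A) ≈
  [   1.3343     0.2617     0.5021     0.1228]
  [   0.2917     1.3163     0.6563     0.1237]
  [   0.9083     0.8077     2.0437     0.1320]
  [   0.0923     0.1634     0.2077     1.5581]
x = (I − A)⁻¹ d = adj(I−A)·d / det(I−A), with det(I−A) = 0.2708375:
  x_1 = (0.361375·220 + 0.070875·380 + 0.136000·600 + 0.033250·100) / 0.2708375 = 191.36 / 0.2708375 ≈ 706.549
  x_2 = (0.079000·220 + 0.356500·380 + 0.177750·600 + 0.033500·100) / 0.2708375 = 262.85 / 0.2708375 ≈ 970.508
  x_3 = (0.246000·220 + 0.218750·380 + 0.553500·600 + 0.035750·100) / 0.2708375 = 472.92 / 0.2708375 ≈ 1746.139
  x_4 = (0.025000·220 + 0.044250·380 + 0.056250·600 + 0.422000·100) / 0.2708375 = 98.265 / 0.2708375 ≈ 362.819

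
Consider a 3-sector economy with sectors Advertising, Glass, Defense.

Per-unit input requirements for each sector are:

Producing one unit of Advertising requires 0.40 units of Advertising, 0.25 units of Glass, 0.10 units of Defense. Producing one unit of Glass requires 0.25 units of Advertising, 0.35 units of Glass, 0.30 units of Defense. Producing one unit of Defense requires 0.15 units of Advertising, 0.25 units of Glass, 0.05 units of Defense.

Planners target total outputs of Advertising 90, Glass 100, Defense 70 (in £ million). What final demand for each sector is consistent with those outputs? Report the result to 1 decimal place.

I − A =
  [   0.60    -0.25    -0.15]
  [  -0.25     0.65    -0.25]
  [  -0.10    -0.30     0.95]
d = (I − A) x:
  d_A = (+0.60)·90 + (-0.25)·100 + (-0.15)·70 = 18.5
  d_G = (-0.25)·90 + (+0.65)·100 + (-0.25)·70 = 25.0
  d_D = (-0.10)·90 + (-0.30)·100 + (+0.95)·70 = 27.5

d_A = 18.5, d_G = 25.0, d_D = 27.5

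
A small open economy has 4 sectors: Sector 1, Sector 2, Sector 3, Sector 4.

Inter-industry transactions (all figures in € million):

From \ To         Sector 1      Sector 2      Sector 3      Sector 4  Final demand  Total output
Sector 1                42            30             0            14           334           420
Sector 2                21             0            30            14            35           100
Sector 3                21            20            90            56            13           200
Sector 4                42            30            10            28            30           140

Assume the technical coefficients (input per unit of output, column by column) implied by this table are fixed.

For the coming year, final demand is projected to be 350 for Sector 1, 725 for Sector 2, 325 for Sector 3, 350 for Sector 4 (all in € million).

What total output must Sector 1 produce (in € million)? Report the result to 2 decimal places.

Technical coefficients a_ij = z_ij / X_j:
  a_11 = 42/420 = 0.10, a_21 = 21/420 = 0.05, a_31 = 21/420 = 0.05, a_41 = 42/420 = 0.10
  a_12 = 30/100 = 0.30, a_22 = 0/100 = 0.00, a_32 = 20/100 = 0.20, a_42 = 30/100 = 0.30
  a_13 = 0/200 = 0.00, a_23 = 30/200 = 0.15, a_33 = 90/200 = 0.45, a_43 = 10/200 = 0.05
  a_14 = 14/140 = 0.10, a_24 = 14/140 = 0.10, a_34 = 56/140 = 0.40, a_44 = 28/140 = 0.20
I − A =
  [   0.90    -0.30     0.00    -0.10]
  [  -0.05     1.00    -0.15    -0.10]
  [  -0.05    -0.20     0.55    -0.40]
  [  -0.10    -0.30    -0.05     0.80]
Compute the cofactors C_ij = (−1)^(i+j)·(3×3 minor ij) of I−A; the adjugate is their transpose:
adj(I−A) = Cᵀ =
  [ 0.36050   0.14350   0.04700   0.08650]
  [ 0.03875   0.37225   0.11125   0.10700]
  [ 0.09450   0.27550   0.66650   0.37950]
  [ 0.06550   0.17475   0.08925   0.45750]
det(I−A) = Σ_j (I−A)_1j·C_1j = (0.90)(0.36050) + (-0.30)(0.03875) + (0.00)(0.09450) + (-0.10)(0.06550) = 0.306275
(I − A)⁻¹ = adj(I−A) / det(I−A) ≈
  [   1.1770     0.4685     0.1535     0.2824]
  [   0.1265     1.2154     0.3632     0.3494]
  [   0.3085     0.8995     2.1761     1.2391]
  [   0.2139     0.5706     0.2914     1.4938]
x = (I − A)⁻¹ d = adj(I−A)·d / det(I−A), with det(I−A) = 0.306275:
  x_1 = (0.36050·350 + 0.14350·725 + 0.04700·325 + 0.08650·350) / 0.306275 = 275.7625 / 0.306275 ≈ 900.38
  x_2 = (0.03875·350 + 0.37225·725 + 0.11125·325 + 0.10700·350) / 0.306275 = 357.05 / 0.306275 ≈ 1165.78
  x_3 = (0.09450·350 + 0.27550·725 + 0.66650·325 + 0.37950·350) / 0.306275 = 582.25 / 0.306275 ≈ 1901.07
  x_4 = (0.06550·350 + 0.17475·725 + 0.08925·325 + 0.45750·350) / 0.306275 = 338.75 / 0.306275 ≈ 1106.03

x_1 = 900.38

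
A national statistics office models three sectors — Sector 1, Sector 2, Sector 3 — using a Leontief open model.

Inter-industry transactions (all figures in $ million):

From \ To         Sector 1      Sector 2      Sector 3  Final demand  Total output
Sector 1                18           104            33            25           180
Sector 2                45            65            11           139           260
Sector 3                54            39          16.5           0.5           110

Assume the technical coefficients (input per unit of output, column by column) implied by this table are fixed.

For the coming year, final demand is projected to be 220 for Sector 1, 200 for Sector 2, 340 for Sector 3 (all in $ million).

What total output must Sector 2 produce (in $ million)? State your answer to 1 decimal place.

x_2 = 635.8

Technical coefficients a_ij = z_ij / X_j:
  a_11 = 18/180 = 0.10, a_21 = 45/180 = 0.25, a_31 = 54/180 = 0.30
  a_12 = 104/260 = 0.40, a_22 = 65/260 = 0.25, a_32 = 39/260 = 0.15
  a_13 = 33/110 = 0.30, a_23 = 11/110 = 0.10, a_33 = 16.5/110 = 0.15
I − A =
  [   0.90    -0.40    -0.30]
  [  -0.25     0.75    -0.10]
  [  -0.30    -0.15     0.85]
Cofactors of I−A, C_ij = (−1)^(i+j)·(minor ij) (rows/columns in the sector order above):
  C_11 = (0.75)(0.85) − (-0.10)(-0.15) = 0.6225
  C_12 = −[(-0.25)(0.85) − (-0.10)(-0.30)] = 0.2425
  C_13 = (-0.25)(-0.15) − (0.75)(-0.30) = 0.2625
  C_21 = −[(-0.40)(0.85) − (-0.30)(-0.15)] = 0.3850
  C_22 = (0.90)(0.85) − (-0.30)(-0.30) = 0.6750
  C_23 = −[(0.90)(-0.15) − (-0.40)(-0.30)] = 0.2550
  C_31 = (-0.40)(-0.10) − (-0.30)(0.75) = 0.2650
  C_32 = −[(0.90)(-0.10) − (-0.30)(-0.25)] = 0.1650
  C_33 = (0.90)(0.75) − (-0.40)(-0.25) = 0.5750
det(I−A) = Σ_j (I−A)_1j·C_1j = (0.90)(0.6225) + (-0.40)(0.2425) + (-0.30)(0.2625) = 0.3845
adj(I−A) = Cᵀ =
  [ 0.6225   0.3850   0.2650]
  [ 0.2425   0.6750   0.1650]
  [ 0.2625   0.2550   0.5750]
(I − A)⁻¹ = adj(I−A) / det(I−A) ≈
  [   1.6190     1.0013     0.6892]
  [   0.6307     1.7555     0.4291]
  [   0.6827     0.6632     1.4954]
x = (I − A)⁻¹ d = adj(I−A)·d / det(I−A), with det(I−A) = 0.3845:
  x_1 = (0.6225·220 + 0.3850·200 + 0.2650·340) / 0.3845 = 304.05 / 0.3845 ≈ 790.8
  x_2 = (0.2425·220 + 0.6750·200 + 0.1650·340) / 0.3845 = 244.45 / 0.3845 ≈ 635.8
  x_3 = (0.2625·220 + 0.2550·200 + 0.5750·340) / 0.3845 = 304.25 / 0.3845 ≈ 791.3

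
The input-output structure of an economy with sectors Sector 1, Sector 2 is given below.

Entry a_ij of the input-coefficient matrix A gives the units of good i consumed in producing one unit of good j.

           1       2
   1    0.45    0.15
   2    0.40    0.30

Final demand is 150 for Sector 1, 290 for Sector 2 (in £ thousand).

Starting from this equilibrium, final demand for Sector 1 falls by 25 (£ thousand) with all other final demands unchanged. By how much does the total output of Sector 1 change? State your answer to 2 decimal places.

I − A =
  [   0.55    -0.15]
  [  -0.40     0.70]
det(I−A) = (0.55)(0.70) − (-0.15)(-0.40) = 0.3250
adj(I−A) = [[0.70, 0.15], [0.40, 0.55]]
(I − A)⁻¹ = adj(I−A) / det(I−A) ≈
  [   2.1538     0.4615]
  [   1.2308     1.6923]
Δx = (I − A)⁻¹ Δd with Δd having -25 in the Sector 1 component and 0 elsewhere.
So Δx_1 = L_11 · (-25), where L_11 = adj(I−A)_11 / det(I−A) = 0.70 / 0.3250.
Δx_1 = 0.70 × (-25) / 0.3250 = -17.50 / 0.3250 ≈ -53.85.

Δx_1 = -53.85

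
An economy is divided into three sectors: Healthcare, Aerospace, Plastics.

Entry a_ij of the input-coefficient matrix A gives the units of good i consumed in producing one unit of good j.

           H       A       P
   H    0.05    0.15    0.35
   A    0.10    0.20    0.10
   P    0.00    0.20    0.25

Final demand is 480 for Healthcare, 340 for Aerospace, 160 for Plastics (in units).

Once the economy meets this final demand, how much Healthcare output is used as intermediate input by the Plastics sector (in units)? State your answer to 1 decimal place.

I − A =
  [   0.95    -0.15    -0.35]
  [  -0.10     0.80    -0.10]
  [   0.00    -0.20     0.75]
Cofactors of I−A, C_ij = (−1)^(i+j)·(minor ij) (rows/columns in the sector order above):
  C_11 = (0.80)(0.75) − (-0.10)(-0.20) = 0.5800
  C_12 = −[(-0.10)(0.75) − (-0.10)(0.00)] = 0.0750
  C_13 = (-0.10)(-0.20) − (0.80)(0.00) = 0.0200
  C_21 = −[(-0.15)(0.75) − (-0.35)(-0.20)] = 0.1825
  C_22 = (0.95)(0.75) − (-0.35)(0.00) = 0.7125
  C_23 = −[(0.95)(-0.20) − (-0.15)(0.00)] = 0.1900
  C_31 = (-0.15)(-0.10) − (-0.35)(0.80) = 0.2950
  C_32 = −[(0.95)(-0.10) − (-0.35)(-0.10)] = 0.1300
  C_33 = (0.95)(0.80) − (-0.15)(-0.10) = 0.7450
det(I−A) = Σ_j (I−A)_1j·C_1j = (0.95)(0.5800) + (-0.15)(0.0750) + (-0.35)(0.0200) = 0.53275
adj(I−A) = Cᵀ =
  [ 0.5800   0.1825   0.2950]
  [ 0.0750   0.7125   0.1300]
  [ 0.0200   0.1900   0.7450]
(I − A)⁻¹ = adj(I−A) / det(I−A) ≈
  [   1.0887     0.3426     0.5537]
  [   0.1408     1.3374     0.2440]
  [   0.0375     0.3566     1.3984]
First solve x = (I − A)⁻¹ d = adj(I−A)·d / det(I−A); in particular x_P = (0.0200·480 + 0.1900·340 + 0.7450·160) / 0.53275 = 193.40 / 0.53275 ≈ 363.022.
Intermediate flow from H to P: z_HP = a_HP · x_P = 0.35 × 193.40 / 0.53275 = 67.69 / 0.53275 ≈ 127.1.

z_HP = 127.1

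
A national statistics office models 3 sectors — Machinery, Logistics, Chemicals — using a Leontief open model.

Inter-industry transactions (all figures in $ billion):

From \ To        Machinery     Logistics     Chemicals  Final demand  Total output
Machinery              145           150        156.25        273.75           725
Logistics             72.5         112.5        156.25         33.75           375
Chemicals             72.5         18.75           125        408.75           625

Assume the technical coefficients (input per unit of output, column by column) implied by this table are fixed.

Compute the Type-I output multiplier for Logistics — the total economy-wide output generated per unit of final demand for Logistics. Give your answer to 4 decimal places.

m_L = 2.7237

Technical coefficients a_ij = z_ij / X_j:
  a_MM = 145/725 = 0.20, a_LM = 72.5/725 = 0.10, a_CM = 72.5/725 = 0.10
  a_ML = 150/375 = 0.40, a_LL = 112.5/375 = 0.30, a_CL = 18.75/375 = 0.05
  a_MC = 156.25/625 = 0.25, a_LC = 156.25/625 = 0.25, a_CC = 125/625 = 0.20
I − A =
  [   0.80    -0.40    -0.25]
  [  -0.10     0.70    -0.25]
  [  -0.10    -0.05     0.80]
Cofactors of I−A, C_ij = (−1)^(i+j)·(minor ij) (rows/columns in the sector order above):
  C_11 = (0.70)(0.80) − (-0.25)(-0.05) = 0.5475
  C_12 = −[(-0.10)(0.80) − (-0.25)(-0.10)] = 0.1050
  C_13 = (-0.10)(-0.05) − (0.70)(-0.10) = 0.0750
  C_21 = −[(-0.40)(0.80) − (-0.25)(-0.05)] = 0.3325
  C_22 = (0.80)(0.80) − (-0.25)(-0.10) = 0.6150
  C_23 = −[(0.80)(-0.05) − (-0.40)(-0.10)] = 0.0800
  C_31 = (-0.40)(-0.25) − (-0.25)(0.70) = 0.2750
  C_32 = −[(0.80)(-0.25) − (-0.25)(-0.10)] = 0.2250
  C_33 = (0.80)(0.70) − (-0.40)(-0.10) = 0.5200
det(I−A) = Σ_j (I−A)_1j·C_1j = (0.80)(0.5475) + (-0.40)(0.1050) + (-0.25)(0.0750) = 0.37725
adj(I−A) = Cᵀ =
  [ 0.5475   0.3325   0.2750]
  [ 0.1050   0.6150   0.2250]
  [ 0.0750   0.0800   0.5200]
(I − A)⁻¹ = adj(I−A) / det(I−A) ≈
  [   1.45129     0.88138     0.72896]
  [   0.27833     1.63022     0.59642]
  [   0.19881     0.21206     1.37840]
The output multiplier for sector j is the column-j sum of the Leontief inverse (I − A)⁻¹ = adj(I−A) / det(I−A).
Column L of adj(I−A): (0.3325, 0.6150, 0.0800); det(I−A) = 0.37725.
m_L = (0.3325 + 0.6150 + 0.0800) / 0.37725 = 1.0275 / 0.37725 ≈ 2.7237.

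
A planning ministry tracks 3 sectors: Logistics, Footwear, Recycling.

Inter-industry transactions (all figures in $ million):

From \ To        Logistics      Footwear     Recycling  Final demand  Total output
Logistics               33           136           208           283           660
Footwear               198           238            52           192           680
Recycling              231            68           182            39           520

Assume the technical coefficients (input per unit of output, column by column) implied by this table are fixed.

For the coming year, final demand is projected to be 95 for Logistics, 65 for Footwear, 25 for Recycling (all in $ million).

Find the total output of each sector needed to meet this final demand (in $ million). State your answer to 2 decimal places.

x_L = 235.67, x_F = 239.89, x_R = 202.26

Technical coefficients a_ij = z_ij / X_j:
  a_LL = 33/660 = 0.05, a_FL = 198/660 = 0.30, a_RL = 231/660 = 0.35
  a_LF = 136/680 = 0.20, a_FF = 238/680 = 0.35, a_RF = 68/680 = 0.10
  a_LR = 208/520 = 0.40, a_FR = 52/520 = 0.10, a_RR = 182/520 = 0.35
I − A =
  [   0.95    -0.20    -0.40]
  [  -0.30     0.65    -0.10]
  [  -0.35    -0.10     0.65]
Cofactors of I−A, C_ij = (−1)^(i+j)·(minor ij) (rows/columns in the sector order above):
  C_11 = (0.65)(0.65) − (-0.10)(-0.10) = 0.4125
  C_12 = −[(-0.30)(0.65) − (-0.10)(-0.35)] = 0.2300
  C_13 = (-0.30)(-0.10) − (0.65)(-0.35) = 0.2575
  C_21 = −[(-0.20)(0.65) − (-0.40)(-0.10)] = 0.1700
  C_22 = (0.95)(0.65) − (-0.40)(-0.35) = 0.4775
  C_23 = −[(0.95)(-0.10) − (-0.20)(-0.35)] = 0.1650
  C_31 = (-0.20)(-0.10) − (-0.40)(0.65) = 0.2800
  C_32 = −[(0.95)(-0.10) − (-0.40)(-0.30)] = 0.2150
  C_33 = (0.95)(0.65) − (-0.20)(-0.30) = 0.5575
det(I−A) = Σ_j (I−A)_1j·C_1j = (0.95)(0.4125) + (-0.20)(0.2300) + (-0.40)(0.2575) = 0.242875
adj(I−A) = Cᵀ =
  [ 0.4125   0.1700   0.2800]
  [ 0.2300   0.4775   0.2150]
  [ 0.2575   0.1650   0.5575]
(I − A)⁻¹ = adj(I−A) / det(I−A) ≈
  [   1.6984     0.6999     1.1529]
  [   0.9470     1.9660     0.8852]
  [   1.0602     0.6794     2.2954]
x = (I − A)⁻¹ d = adj(I−A)·d / det(I−A), with det(I−A) = 0.242875:
  x_L = (0.4125·95 + 0.1700·65 + 0.2800·25) / 0.242875 = 57.2375 / 0.242875 ≈ 235.67
  x_F = (0.2300·95 + 0.4775·65 + 0.2150·25) / 0.242875 = 58.2625 / 0.242875 ≈ 239.89
  x_R = (0.2575·95 + 0.1650·65 + 0.5575·25) / 0.242875 = 49.125 / 0.242875 ≈ 202.26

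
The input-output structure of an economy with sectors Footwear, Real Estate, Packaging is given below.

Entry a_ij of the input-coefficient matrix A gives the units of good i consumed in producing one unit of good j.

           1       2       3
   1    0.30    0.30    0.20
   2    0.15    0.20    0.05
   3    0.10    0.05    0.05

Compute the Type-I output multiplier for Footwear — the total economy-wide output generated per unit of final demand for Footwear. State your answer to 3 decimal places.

m_1 = 2.118

I − A =
  [   0.70    -0.30    -0.20]
  [  -0.15     0.80    -0.05]
  [  -0.10    -0.05     0.95]
Cofactors of I−A, C_ij = (−1)^(i+j)·(minor ij) (rows/columns in the sector order above):
  C_11 = (0.80)(0.95) − (-0.05)(-0.05) = 0.7575
  C_12 = −[(-0.15)(0.95) − (-0.05)(-0.10)] = 0.1475
  C_13 = (-0.15)(-0.05) − (0.80)(-0.10) = 0.0875
  C_21 = −[(-0.30)(0.95) − (-0.20)(-0.05)] = 0.2950
  C_22 = (0.70)(0.95) − (-0.20)(-0.10) = 0.6450
  C_23 = −[(0.70)(-0.05) − (-0.30)(-0.10)] = 0.0650
  C_31 = (-0.30)(-0.05) − (-0.20)(0.80) = 0.1750
  C_32 = −[(0.70)(-0.05) − (-0.20)(-0.15)] = 0.0650
  C_33 = (0.70)(0.80) − (-0.30)(-0.15) = 0.5150
det(I−A) = Σ_j (I−A)_1j·C_1j = (0.70)(0.7575) + (-0.30)(0.1475) + (-0.20)(0.0875) = 0.4685
adj(I−A) = Cᵀ =
  [ 0.7575   0.2950   0.1750]
  [ 0.1475   0.6450   0.0650]
  [ 0.0875   0.0650   0.5150]
(I − A)⁻¹ = adj(I−A) / det(I−A) ≈
  [   1.6169     0.6297     0.3735]
  [   0.3148     1.3767     0.1387]
  [   0.1868     0.1387     1.0993]
The output multiplier for sector j is the column-j sum of the Leontief inverse (I − A)⁻¹ = adj(I−A) / det(I−A).
Column 1 of adj(I−A): (0.7575, 0.1475, 0.0875); det(I−A) = 0.4685.
m_1 = (0.7575 + 0.1475 + 0.0875) / 0.4685 = 0.9925 / 0.4685 ≈ 2.118.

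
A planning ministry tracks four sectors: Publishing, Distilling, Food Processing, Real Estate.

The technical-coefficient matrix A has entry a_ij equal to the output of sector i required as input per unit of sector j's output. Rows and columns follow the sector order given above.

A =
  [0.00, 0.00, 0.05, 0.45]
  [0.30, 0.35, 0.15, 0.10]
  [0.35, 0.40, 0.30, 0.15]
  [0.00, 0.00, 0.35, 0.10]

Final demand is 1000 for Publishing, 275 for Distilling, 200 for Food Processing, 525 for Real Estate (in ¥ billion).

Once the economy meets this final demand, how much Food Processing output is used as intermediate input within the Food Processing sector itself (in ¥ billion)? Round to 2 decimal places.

z_33 = 864.58

I − A =
  [   1.00     0.00    -0.05    -0.45]
  [  -0.30     0.65    -0.15    -0.10]
  [  -0.35    -0.40     0.70    -0.15]
  [   0.00     0.00    -0.35     0.90]
Compute the cofactors C_ij = (−1)^(i+j)·(3×3 minor ij) of I−A; the adjugate is their transpose:
adj(I−A) = Cᵀ =
  [ 0.307375   0.081000   0.131625   0.184625]
  [ 0.232750   0.506625   0.230750   0.211125]
  [ 0.312750   0.360000   0.585000   0.293875]
  [ 0.121625   0.140000   0.227500   0.377625]
det(I−A) = Σ_j (I−A)_1j·C_1j = (1.00)(0.307375) + (0.00)(0.232750) + (-0.05)(0.312750) + (-0.45)(0.121625) = 0.23700625
(I − A)⁻¹ = adj(I−A) / det(I−A) ≈
  [   1.2969     0.3418     0.5554     0.7790]
  [   0.9820     2.1376     0.9736     0.8908]
  [   1.3196     1.5189     2.4683     1.2399]
  [   0.5132     0.5907     0.9599     1.5933]
First solve x = (I − A)⁻¹ d = adj(I−A)·d / det(I−A); in particular x_3 = (0.312750·1000 + 0.360000·275 + 0.585000·200 + 0.293875·525) / 0.23700625 = 683.034375 / 0.23700625 ≈ 2881.9256.
Intermediate flow from 3 to 3: z_33 = a_33 · x_3 = 0.30 × 683.034375 / 0.23700625 = 204.9103125 / 0.23700625 ≈ 864.58.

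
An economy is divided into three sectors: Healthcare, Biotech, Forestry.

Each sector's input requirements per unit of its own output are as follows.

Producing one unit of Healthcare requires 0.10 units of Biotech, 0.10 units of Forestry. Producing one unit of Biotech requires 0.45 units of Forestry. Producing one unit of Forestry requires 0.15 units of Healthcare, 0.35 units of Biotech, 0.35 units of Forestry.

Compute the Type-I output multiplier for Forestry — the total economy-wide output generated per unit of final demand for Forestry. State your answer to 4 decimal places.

I − A =
  [   1.00     0.00    -0.15]
  [  -0.10     1.00    -0.35]
  [  -0.10    -0.45     0.65]
Cofactors of I−A, C_ij = (−1)^(i+j)·(minor ij) (rows/columns in the sector order above):
  C_11 = (1.00)(0.65) − (-0.35)(-0.45) = 0.4925
  C_12 = −[(-0.10)(0.65) − (-0.35)(-0.10)] = 0.1000
  C_13 = (-0.10)(-0.45) − (1.00)(-0.10) = 0.1450
  C_21 = −[(0.00)(0.65) − (-0.15)(-0.45)] = 0.0675
  C_22 = (1.00)(0.65) − (-0.15)(-0.10) = 0.6350
  C_23 = −[(1.00)(-0.45) − (0.00)(-0.10)] = 0.4500
  C_31 = (0.00)(-0.35) − (-0.15)(1.00) = 0.1500
  C_32 = −[(1.00)(-0.35) − (-0.15)(-0.10)] = 0.3650
  C_33 = (1.00)(1.00) − (0.00)(-0.10) = 1.0000
det(I−A) = Σ_j (I−A)_1j·C_1j = (1.00)(0.4925) + (0.00)(0.1000) + (-0.15)(0.1450) = 0.47075
adj(I−A) = Cᵀ =
  [ 0.4925   0.0675   0.1500]
  [ 0.1000   0.6350   0.3650]
  [ 0.1450   0.4500   1.0000]
(I − A)⁻¹ = adj(I−A) / det(I−A) ≈
  [   1.04620     0.14339     0.31864]
  [   0.21243     1.34891     0.77536]
  [   0.30802     0.95592     2.12427]
The output multiplier for sector j is the column-j sum of the Leontief inverse (I − A)⁻¹ = adj(I−A) / det(I−A).
Column 3 of adj(I−A): (0.1500, 0.3650, 1.0000); det(I−A) = 0.47075.
m_3 = (0.1500 + 0.3650 + 1.0000) / 0.47075 = 1.515 / 0.47075 ≈ 3.2183.

m_3 = 3.2183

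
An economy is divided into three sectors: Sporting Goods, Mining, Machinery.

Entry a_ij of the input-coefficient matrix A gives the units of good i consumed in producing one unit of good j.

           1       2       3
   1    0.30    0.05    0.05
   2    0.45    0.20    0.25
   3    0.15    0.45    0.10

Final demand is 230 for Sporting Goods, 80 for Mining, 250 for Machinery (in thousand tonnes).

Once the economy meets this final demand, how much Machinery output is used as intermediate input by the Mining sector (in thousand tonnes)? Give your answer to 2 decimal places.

I − A =
  [   0.70    -0.05    -0.05]
  [  -0.45     0.80    -0.25]
  [  -0.15    -0.45     0.90]
Cofactors of I−A, C_ij = (−1)^(i+j)·(minor ij) (rows/columns in the sector order above):
  C_11 = (0.80)(0.90) − (-0.25)(-0.45) = 0.6075
  C_12 = −[(-0.45)(0.90) − (-0.25)(-0.15)] = 0.4425
  C_13 = (-0.45)(-0.45) − (0.80)(-0.15) = 0.3225
  C_21 = −[(-0.05)(0.90) − (-0.05)(-0.45)] = 0.0675
  C_22 = (0.70)(0.90) − (-0.05)(-0.15) = 0.6225
  C_23 = −[(0.70)(-0.45) − (-0.05)(-0.15)] = 0.3225
  C_31 = (-0.05)(-0.25) − (-0.05)(0.80) = 0.0525
  C_32 = −[(0.70)(-0.25) − (-0.05)(-0.45)] = 0.1975
  C_33 = (0.70)(0.80) − (-0.05)(-0.45) = 0.5375
det(I−A) = Σ_j (I−A)_1j·C_1j = (0.70)(0.6075) + (-0.05)(0.4425) + (-0.05)(0.3225) = 0.3870
adj(I−A) = Cᵀ =
  [ 0.6075   0.0675   0.0525]
  [ 0.4425   0.6225   0.1975]
  [ 0.3225   0.3225   0.5375]
(I − A)⁻¹ = adj(I−A) / det(I−A) ≈
  [   1.5698     0.1744     0.1357]
  [   1.1434     1.6085     0.5103]
  [   0.8333     0.8333     1.3889]
First solve x = (I − A)⁻¹ d = adj(I−A)·d / det(I−A); in particular x_2 = (0.4425·230 + 0.6225·80 + 0.1975·250) / 0.3870 = 200.95 / 0.3870 ≈ 519.2506.
Intermediate flow from 3 to 2: z_32 = a_32 · x_2 = 0.45 × 200.95 / 0.3870 = 90.4275 / 0.3870 ≈ 233.66.

z_32 = 233.66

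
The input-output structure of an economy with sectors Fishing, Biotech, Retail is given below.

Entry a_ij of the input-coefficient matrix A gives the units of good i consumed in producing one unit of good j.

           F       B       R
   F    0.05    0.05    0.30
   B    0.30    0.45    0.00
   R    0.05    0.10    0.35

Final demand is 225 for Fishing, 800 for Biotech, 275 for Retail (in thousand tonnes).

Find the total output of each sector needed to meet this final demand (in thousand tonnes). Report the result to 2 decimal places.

I − A =
  [   0.95    -0.05    -0.30]
  [  -0.30     0.55     0.00]
  [  -0.05    -0.10     0.65]
Cofactors of I−A, C_ij = (−1)^(i+j)·(minor ij) (rows/columns in the sector order above):
  C_11 = (0.55)(0.65) − (0.00)(-0.10) = 0.3575
  C_12 = −[(-0.30)(0.65) − (0.00)(-0.05)] = 0.1950
  C_13 = (-0.30)(-0.10) − (0.55)(-0.05) = 0.0575
  C_21 = −[(-0.05)(0.65) − (-0.30)(-0.10)] = 0.0625
  C_22 = (0.95)(0.65) − (-0.30)(-0.05) = 0.6025
  C_23 = −[(0.95)(-0.10) − (-0.05)(-0.05)] = 0.0975
  C_31 = (-0.05)(0.00) − (-0.30)(0.55) = 0.1650
  C_32 = −[(0.95)(0.00) − (-0.30)(-0.30)] = 0.0900
  C_33 = (0.95)(0.55) − (-0.05)(-0.30) = 0.5075
det(I−A) = Σ_j (I−A)_1j·C_1j = (0.95)(0.3575) + (-0.05)(0.1950) + (-0.30)(0.0575) = 0.312625
adj(I−A) = Cᵀ =
  [ 0.3575   0.0625   0.1650]
  [ 0.1950   0.6025   0.0900]
  [ 0.0575   0.0975   0.5075]
(I − A)⁻¹ = adj(I−A) / det(I−A) ≈
  [   1.1435     0.1999     0.5278]
  [   0.6238     1.9272     0.2879]
  [   0.1839     0.3119     1.6234]
x = (I − A)⁻¹ d = adj(I−A)·d / det(I−A), with det(I−A) = 0.312625:
  x_F = (0.3575·225 + 0.0625·800 + 0.1650·275) / 0.312625 = 175.8125 / 0.312625 ≈ 562.38
  x_B = (0.1950·225 + 0.6025·800 + 0.0900·275) / 0.312625 = 550.625 / 0.312625 ≈ 1761.30
  x_R = (0.0575·225 + 0.0975·800 + 0.5075·275) / 0.312625 = 230.50 / 0.312625 ≈ 737.31

x_F = 562.38, x_B = 1761.30, x_R = 737.31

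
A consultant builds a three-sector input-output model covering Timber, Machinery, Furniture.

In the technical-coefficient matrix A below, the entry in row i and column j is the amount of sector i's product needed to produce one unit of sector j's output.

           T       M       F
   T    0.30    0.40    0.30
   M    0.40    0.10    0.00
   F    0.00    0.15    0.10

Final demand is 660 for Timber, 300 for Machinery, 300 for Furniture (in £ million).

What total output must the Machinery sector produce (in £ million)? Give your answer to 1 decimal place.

x_M = 1142.2

I − A =
  [   0.70    -0.40    -0.30]
  [  -0.40     0.90     0.00]
  [   0.00    -0.15     0.90]
Cofactors of I−A, C_ij = (−1)^(i+j)·(minor ij) (rows/columns in the sector order above):
  C_11 = (0.90)(0.90) − (0.00)(-0.15) = 0.8100
  C_12 = −[(-0.40)(0.90) − (0.00)(0.00)] = 0.3600
  C_13 = (-0.40)(-0.15) − (0.90)(0.00) = 0.0600
  C_21 = −[(-0.40)(0.90) − (-0.30)(-0.15)] = 0.4050
  C_22 = (0.70)(0.90) − (-0.30)(0.00) = 0.6300
  C_23 = −[(0.70)(-0.15) − (-0.40)(0.00)] = 0.1050
  C_31 = (-0.40)(0.00) − (-0.30)(0.90) = 0.2700
  C_32 = −[(0.70)(0.00) − (-0.30)(-0.40)] = 0.1200
  C_33 = (0.70)(0.90) − (-0.40)(-0.40) = 0.4700
det(I−A) = Σ_j (I−A)_1j·C_1j = (0.70)(0.8100) + (-0.40)(0.3600) + (-0.30)(0.0600) = 0.4050
adj(I−A) = Cᵀ =
  [ 0.8100   0.4050   0.2700]
  [ 0.3600   0.6300   0.1200]
  [ 0.0600   0.1050   0.4700]
(I − A)⁻¹ = adj(I−A) / det(I−A) ≈
  [   2.0000     1.0000     0.6667]
  [   0.8889     1.5556     0.2963]
  [   0.1481     0.2593     1.1605]
x = (I − A)⁻¹ d = adj(I−A)·d / det(I−A), with det(I−A) = 0.4050:
  x_T = (0.8100·660 + 0.4050·300 + 0.2700·300) / 0.4050 = 737.10 / 0.4050 = 1820.0
  x_M = (0.3600·660 + 0.6300·300 + 0.1200·300) / 0.4050 = 462.60 / 0.4050 ≈ 1142.2
  x_F = (0.0600·660 + 0.1050·300 + 0.4700·300) / 0.4050 = 212.10 / 0.4050 ≈ 523.7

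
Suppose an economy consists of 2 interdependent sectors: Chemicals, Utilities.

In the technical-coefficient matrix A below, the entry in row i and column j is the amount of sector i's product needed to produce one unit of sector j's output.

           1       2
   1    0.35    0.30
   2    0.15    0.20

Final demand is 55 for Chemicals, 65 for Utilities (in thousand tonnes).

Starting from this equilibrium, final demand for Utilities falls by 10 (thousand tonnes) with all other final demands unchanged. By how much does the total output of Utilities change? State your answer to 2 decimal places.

Δx_2 = -13.68

I − A =
  [   0.65    -0.30]
  [  -0.15     0.80]
det(I−A) = (0.65)(0.80) − (-0.30)(-0.15) = 0.4750
adj(I−A) = [[0.80, 0.30], [0.15, 0.65]]
(I − A)⁻¹ = adj(I−A) / det(I−A) ≈
  [   1.6842     0.6316]
  [   0.3158     1.3684]
Δx = (I − A)⁻¹ Δd with Δd having -10 in the Utilities component and 0 elsewhere.
So Δx_2 = L_22 · (-10), where L_22 = adj(I−A)_22 / det(I−A) = 0.65 / 0.4750.
Δx_2 = 0.65 × (-10) / 0.4750 = -6.50 / 0.4750 ≈ -13.68.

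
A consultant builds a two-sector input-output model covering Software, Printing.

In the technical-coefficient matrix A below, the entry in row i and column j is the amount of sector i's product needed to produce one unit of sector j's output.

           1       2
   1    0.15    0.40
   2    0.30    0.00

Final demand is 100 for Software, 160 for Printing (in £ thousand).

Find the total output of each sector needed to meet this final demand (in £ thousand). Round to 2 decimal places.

x_1 = 224.66, x_2 = 227.40

I − A =
  [   0.85    -0.40]
  [  -0.30     1.00]
det(I−A) = (0.85)(1.00) − (-0.40)(-0.30) = 0.7300
adj(I−A) = [[1.00, 0.40], [0.30, 0.85]]
(I − A)⁻¹ = adj(I−A) / det(I−A) ≈
  [   1.3699     0.5479]
  [   0.4110     1.1644]
x = (I − A)⁻¹ d = adj(I−A)·d / det(I−A), with det(I−A) = 0.7300:
  x_1 = (1.00·100 + 0.40·160) / 0.7300 = 164.00 / 0.7300 ≈ 224.66
  x_2 = (0.30·100 + 0.85·160) / 0.7300 = 166.00 / 0.7300 ≈ 227.40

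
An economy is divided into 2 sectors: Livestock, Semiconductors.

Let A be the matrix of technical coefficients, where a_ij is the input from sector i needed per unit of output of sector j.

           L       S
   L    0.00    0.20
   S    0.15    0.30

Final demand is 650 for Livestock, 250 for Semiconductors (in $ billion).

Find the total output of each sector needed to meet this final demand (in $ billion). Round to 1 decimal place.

x_L = 753.7, x_S = 518.7

I − A =
  [   1.00    -0.20]
  [  -0.15     0.70]
det(I−A) = (1.00)(0.70) − (-0.20)(-0.15) = 0.6700
adj(I−A) = [[0.70, 0.20], [0.15, 1.00]]
(I − A)⁻¹ = adj(I−A) / det(I−A) ≈
  [   1.0448     0.2985]
  [   0.2239     1.4925]
x = (I − A)⁻¹ d = adj(I−A)·d / det(I−A), with det(I−A) = 0.6700:
  x_L = (0.70·650 + 0.20·250) / 0.6700 = 505.00 / 0.6700 ≈ 753.7
  x_S = (0.15·650 + 1.00·250) / 0.6700 = 347.50 / 0.6700 ≈ 518.7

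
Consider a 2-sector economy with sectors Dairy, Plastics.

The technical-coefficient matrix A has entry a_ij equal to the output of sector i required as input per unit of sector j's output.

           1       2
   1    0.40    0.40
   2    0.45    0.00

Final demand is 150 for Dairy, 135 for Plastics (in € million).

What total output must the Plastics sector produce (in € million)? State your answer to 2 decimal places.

x_2 = 353.57

I − A =
  [   0.60    -0.40]
  [  -0.45     1.00]
det(I−A) = (0.60)(1.00) − (-0.40)(-0.45) = 0.4200
adj(I−A) = [[1.00, 0.40], [0.45, 0.60]]
(I − A)⁻¹ = adj(I−A) / det(I−A) ≈
  [   2.3810     0.9524]
  [   1.0714     1.4286]
x = (I − A)⁻¹ d = adj(I−A)·d / det(I−A), with det(I−A) = 0.4200:
  x_1 = (1.00·150 + 0.40·135) / 0.4200 = 204.00 / 0.4200 ≈ 485.71
  x_2 = (0.45·150 + 0.60·135) / 0.4200 = 148.50 / 0.4200 ≈ 353.57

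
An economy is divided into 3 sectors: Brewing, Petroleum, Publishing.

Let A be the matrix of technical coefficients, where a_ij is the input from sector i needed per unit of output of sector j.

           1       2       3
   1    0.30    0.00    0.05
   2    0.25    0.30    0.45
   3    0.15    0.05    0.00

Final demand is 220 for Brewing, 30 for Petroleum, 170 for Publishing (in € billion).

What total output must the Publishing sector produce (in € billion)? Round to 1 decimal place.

I − A =
  [   0.70     0.00    -0.05]
  [  -0.25     0.70    -0.45]
  [  -0.15    -0.05     1.00]
Cofactors of I−A, C_ij = (−1)^(i+j)·(minor ij) (rows/columns in the sector order above):
  C_11 = (0.70)(1.00) − (-0.45)(-0.05) = 0.6775
  C_12 = −[(-0.25)(1.00) − (-0.45)(-0.15)] = 0.3175
  C_13 = (-0.25)(-0.05) − (0.70)(-0.15) = 0.1175
  C_21 = −[(0.00)(1.00) − (-0.05)(-0.05)] = 0.0025
  C_22 = (0.70)(1.00) − (-0.05)(-0.15) = 0.6925
  C_23 = −[(0.70)(-0.05) − (0.00)(-0.15)] = 0.0350
  C_31 = (0.00)(-0.45) − (-0.05)(0.70) = 0.0350
  C_32 = −[(0.70)(-0.45) − (-0.05)(-0.25)] = 0.3275
  C_33 = (0.70)(0.70) − (0.00)(-0.25) = 0.4900
det(I−A) = Σ_j (I−A)_1j·C_1j = (0.70)(0.6775) + (0.00)(0.3175) + (-0.05)(0.1175) = 0.468375
adj(I−A) = Cᵀ =
  [ 0.6775   0.0025   0.0350]
  [ 0.3175   0.6925   0.3275]
  [ 0.1175   0.0350   0.4900]
(I − A)⁻¹ = adj(I−A) / det(I−A) ≈
  [   1.4465     0.0053     0.0747]
  [   0.6779     1.4785     0.6992]
  [   0.2509     0.0747     1.0462]
x = (I − A)⁻¹ d = adj(I−A)·d / det(I−A), with det(I−A) = 0.468375:
  x_1 = (0.6775·220 + 0.0025·30 + 0.0350·170) / 0.468375 = 155.075 / 0.468375 ≈ 331.1
  x_2 = (0.3175·220 + 0.6925·30 + 0.3275·170) / 0.468375 = 146.30 / 0.468375 ≈ 312.4
  x_3 = (0.1175·220 + 0.0350·30 + 0.4900·170) / 0.468375 = 110.20 / 0.468375 ≈ 235.3

x_3 = 235.3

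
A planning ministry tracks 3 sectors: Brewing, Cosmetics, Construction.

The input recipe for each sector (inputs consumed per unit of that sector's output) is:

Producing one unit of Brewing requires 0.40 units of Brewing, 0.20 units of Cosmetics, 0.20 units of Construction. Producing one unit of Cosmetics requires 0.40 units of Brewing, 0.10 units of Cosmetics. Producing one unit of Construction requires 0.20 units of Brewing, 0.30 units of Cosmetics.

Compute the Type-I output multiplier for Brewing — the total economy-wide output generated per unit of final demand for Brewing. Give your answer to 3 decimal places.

m_1 = 3.350

I − A =
  [   0.60    -0.40    -0.20]
  [  -0.20     0.90    -0.30]
  [  -0.20     0.00     1.00]
Cofactors of I−A, C_ij = (−1)^(i+j)·(minor ij) (rows/columns in the sector order above):
  C_11 = (0.90)(1.00) − (-0.30)(0.00) = 0.9000
  C_12 = −[(-0.20)(1.00) − (-0.30)(-0.20)] = 0.2600
  C_13 = (-0.20)(0.00) − (0.90)(-0.20) = 0.1800
  C_21 = −[(-0.40)(1.00) − (-0.20)(0.00)] = 0.4000
  C_22 = (0.60)(1.00) − (-0.20)(-0.20) = 0.5600
  C_23 = −[(0.60)(0.00) − (-0.40)(-0.20)] = 0.0800
  C_31 = (-0.40)(-0.30) − (-0.20)(0.90) = 0.3000
  C_32 = −[(0.60)(-0.30) − (-0.20)(-0.20)] = 0.2200
  C_33 = (0.60)(0.90) − (-0.40)(-0.20) = 0.4600
det(I−A) = Σ_j (I−A)_1j·C_1j = (0.60)(0.9000) + (-0.40)(0.2600) + (-0.20)(0.1800) = 0.4000
adj(I−A) = Cᵀ =
  [ 0.9000   0.4000   0.3000]
  [ 0.2600   0.5600   0.2200]
  [ 0.1800   0.0800   0.4600]
(I − A)⁻¹ = adj(I−A) / det(I−A) ≈
  [   2.2500     1.0000     0.7500]
  [   0.6500     1.4000     0.5500]
  [   0.4500     0.2000     1.1500]
The output multiplier for sector j is the column-j sum of the Leontief inverse (I − A)⁻¹ = adj(I−A) / det(I−A).
Column 1 of adj(I−A): (0.9000, 0.2600, 0.1800); det(I−A) = 0.4000.
m_1 = (0.9000 + 0.2600 + 0.1800) / 0.4000 = 1.34 / 0.4000 = 3.350.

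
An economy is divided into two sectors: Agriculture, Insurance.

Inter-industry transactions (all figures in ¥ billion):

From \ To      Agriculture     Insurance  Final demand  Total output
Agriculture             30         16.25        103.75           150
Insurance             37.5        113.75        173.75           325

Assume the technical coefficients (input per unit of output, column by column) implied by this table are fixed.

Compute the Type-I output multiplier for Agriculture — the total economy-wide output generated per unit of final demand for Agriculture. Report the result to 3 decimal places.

Technical coefficients a_ij = z_ij / X_j:
  a_AA = 30/150 = 0.20, a_IA = 37.5/150 = 0.25
  a_AI = 16.25/325 = 0.05, a_II = 113.75/325 = 0.35
I − A =
  [   0.80    -0.05]
  [  -0.25     0.65]
det(I−A) = (0.80)(0.65) − (-0.05)(-0.25) = 0.5075
adj(I−A) = [[0.65, 0.05], [0.25, 0.80]]
(I − A)⁻¹ = adj(I−A) / det(I−A) ≈
  [   1.2808     0.0985]
  [   0.4926     1.5764]
The output multiplier for sector j is the column-j sum of the Leontief inverse (I − A)⁻¹ = adj(I−A) / det(I−A).
Column A of adj(I−A): (0.65, 0.25); det(I−A) = 0.5075.
m_A = (0.65 + 0.25) / 0.5075 = 0.90 / 0.5075 ≈ 1.773.

m_A = 1.773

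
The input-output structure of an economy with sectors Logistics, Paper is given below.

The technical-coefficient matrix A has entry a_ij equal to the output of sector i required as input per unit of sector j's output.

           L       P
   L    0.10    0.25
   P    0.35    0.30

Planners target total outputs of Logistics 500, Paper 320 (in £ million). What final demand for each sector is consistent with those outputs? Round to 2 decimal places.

d_L = 370.00, d_P = 49.00

I − A =
  [   0.90    -0.25]
  [  -0.35     0.70]
d = (I − A) x:
  d_L = (+0.90)·500 + (-0.25)·320 = 370.00
  d_P = (-0.35)·500 + (+0.70)·320 = 49.00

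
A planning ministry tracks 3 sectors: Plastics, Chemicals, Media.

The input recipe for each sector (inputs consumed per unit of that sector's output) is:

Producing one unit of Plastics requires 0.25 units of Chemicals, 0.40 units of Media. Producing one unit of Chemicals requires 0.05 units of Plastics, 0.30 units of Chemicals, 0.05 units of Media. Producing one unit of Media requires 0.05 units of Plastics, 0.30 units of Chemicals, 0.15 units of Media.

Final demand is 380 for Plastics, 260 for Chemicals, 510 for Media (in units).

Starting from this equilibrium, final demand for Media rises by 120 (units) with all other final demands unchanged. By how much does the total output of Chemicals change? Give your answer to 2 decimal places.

I − A =
  [   1.00    -0.05    -0.05]
  [  -0.25     0.70    -0.30]
  [  -0.40    -0.05     0.85]
Cofactors of I−A, C_ij = (−1)^(i+j)·(minor ij) (rows/columns in the sector order above):
  C_11 = (0.70)(0.85) − (-0.30)(-0.05) = 0.5800
  C_12 = −[(-0.25)(0.85) − (-0.30)(-0.40)] = 0.3325
  C_13 = (-0.25)(-0.05) − (0.70)(-0.40) = 0.2925
  C_21 = −[(-0.05)(0.85) − (-0.05)(-0.05)] = 0.0450
  C_22 = (1.00)(0.85) − (-0.05)(-0.40) = 0.8300
  C_23 = −[(1.00)(-0.05) − (-0.05)(-0.40)] = 0.0700
  C_31 = (-0.05)(-0.30) − (-0.05)(0.70) = 0.0500
  C_32 = −[(1.00)(-0.30) − (-0.05)(-0.25)] = 0.3125
  C_33 = (1.00)(0.70) − (-0.05)(-0.25) = 0.6875
det(I−A) = Σ_j (I−A)_1j·C_1j = (1.00)(0.5800) + (-0.05)(0.3325) + (-0.05)(0.2925) = 0.54875
adj(I−A) = Cᵀ =
  [ 0.5800   0.0450   0.0500]
  [ 0.3325   0.8300   0.3125]
  [ 0.2925   0.0700   0.6875]
(I − A)⁻¹ = adj(I−A) / det(I−A) ≈
  [   1.0569     0.0820     0.0911]
  [   0.6059     1.5125     0.5695]
  [   0.5330     0.1276     1.2528]
Δx = (I − A)⁻¹ Δd with Δd having +120 in the Media component and 0 elsewhere.
So Δx_C = L_CM · (+120), where L_CM = adj(I−A)_CM / det(I−A) = 0.3125 / 0.54875.
Δx_C = 0.3125 × (+120) / 0.54875 = 37.50 / 0.54875 ≈ 68.34.

Δx_C = 68.34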